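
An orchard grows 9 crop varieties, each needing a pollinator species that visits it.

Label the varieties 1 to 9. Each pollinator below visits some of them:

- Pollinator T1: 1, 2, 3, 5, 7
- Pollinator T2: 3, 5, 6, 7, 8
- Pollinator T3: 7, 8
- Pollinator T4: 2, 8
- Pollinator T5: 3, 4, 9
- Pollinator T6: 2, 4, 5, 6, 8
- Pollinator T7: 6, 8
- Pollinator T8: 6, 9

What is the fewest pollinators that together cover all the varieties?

3

T1 and T2 and T5 together: T1 ∪ T2 ∪ T5 = {1, 2, 3, 4, 5, 6, 7, 8, 9} — every variety is covered.
Only T1 contains 1, so T1 is forced; the remaining 4 varieties need at least 2 more pollinators (each remaining pollinator adds at most 3) — so at least 3 pollinators are needed, and 3 is optimal.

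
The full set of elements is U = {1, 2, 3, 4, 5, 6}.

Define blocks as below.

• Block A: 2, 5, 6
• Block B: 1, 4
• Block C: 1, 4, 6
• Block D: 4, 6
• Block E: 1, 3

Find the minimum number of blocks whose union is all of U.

A and D and E together: A ∪ D ∪ E = {1, 2, 3, 4, 5, 6} — every element is covered.
Only A contains 2, so A is forced; the remaining 3 elements need at least 2 more blocks (each remaining block adds at most 2) — so at least 3 blocks are needed, and 3 is optimal.

3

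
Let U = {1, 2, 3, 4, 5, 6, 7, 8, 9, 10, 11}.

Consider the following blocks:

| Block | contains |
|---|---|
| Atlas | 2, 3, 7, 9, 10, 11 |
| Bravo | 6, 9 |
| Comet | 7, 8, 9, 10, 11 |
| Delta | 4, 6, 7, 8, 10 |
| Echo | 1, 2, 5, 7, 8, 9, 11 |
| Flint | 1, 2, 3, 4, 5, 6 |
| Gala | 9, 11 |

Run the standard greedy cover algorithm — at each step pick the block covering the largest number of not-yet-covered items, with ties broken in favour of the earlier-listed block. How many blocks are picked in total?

Greedy: pick Echo (covers 7 new) → pick Delta (covers 3 new) → pick Atlas (covers 1 new). Total picks: 3.
(The true minimum cover uses only 2 blocks, so greedy is not optimal here.)

3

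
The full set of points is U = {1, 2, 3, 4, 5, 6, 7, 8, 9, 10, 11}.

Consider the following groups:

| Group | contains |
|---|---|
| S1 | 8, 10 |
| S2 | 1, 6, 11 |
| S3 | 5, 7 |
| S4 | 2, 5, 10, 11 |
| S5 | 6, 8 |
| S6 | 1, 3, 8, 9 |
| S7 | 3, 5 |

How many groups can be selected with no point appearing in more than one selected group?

3

S1, S2, S3 are pairwise disjoint (S1={8,10}; S2={1,6,11}; S3={5,7}).
Every remaining group overlaps one of these, and no 4 of the listed groups are pairwise disjoint, so 3 is the maximum.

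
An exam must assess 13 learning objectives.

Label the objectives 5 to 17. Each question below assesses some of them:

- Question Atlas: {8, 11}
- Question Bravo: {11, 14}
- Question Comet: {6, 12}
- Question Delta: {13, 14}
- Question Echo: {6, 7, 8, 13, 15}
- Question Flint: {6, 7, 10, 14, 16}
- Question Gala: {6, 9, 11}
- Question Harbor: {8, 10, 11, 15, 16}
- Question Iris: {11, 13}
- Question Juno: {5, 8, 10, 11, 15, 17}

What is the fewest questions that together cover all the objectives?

5

Take {Comet, Delta, Flint, Gala, Juno}. Their union is {5, 6, 7, 8, 9, 10, 11, 12, 13, 14, 15, 16, 17}, which is all 13 objectives.
No 4 of the 10 questions cover everything (all 210 combinations miss at least one objective), so 5 is optimal.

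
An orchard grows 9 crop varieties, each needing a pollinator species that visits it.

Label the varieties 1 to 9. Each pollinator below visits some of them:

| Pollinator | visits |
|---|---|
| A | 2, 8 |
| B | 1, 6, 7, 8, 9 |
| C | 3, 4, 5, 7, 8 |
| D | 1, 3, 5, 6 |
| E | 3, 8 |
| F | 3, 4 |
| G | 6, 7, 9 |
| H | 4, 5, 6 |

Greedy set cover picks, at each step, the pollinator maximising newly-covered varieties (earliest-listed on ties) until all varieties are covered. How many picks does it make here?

Greedy: pick B (covers 5 new) → pick C (covers 3 new) → pick A (covers 1 new). Total picks: 3.

3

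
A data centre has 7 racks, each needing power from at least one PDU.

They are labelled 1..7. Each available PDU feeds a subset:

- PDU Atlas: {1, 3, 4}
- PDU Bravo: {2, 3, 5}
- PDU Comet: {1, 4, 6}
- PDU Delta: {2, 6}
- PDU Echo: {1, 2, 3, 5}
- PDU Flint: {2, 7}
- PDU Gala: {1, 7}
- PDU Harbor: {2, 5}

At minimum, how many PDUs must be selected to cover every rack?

Take {Comet, Echo, Flint}. Their union is {1, 2, 3, 4, 5, 6, 7}, which is all 7 racks.
No 2 of the 8 PDUs cover everything (all 28 combinations miss at least one rack), so 3 is optimal.

3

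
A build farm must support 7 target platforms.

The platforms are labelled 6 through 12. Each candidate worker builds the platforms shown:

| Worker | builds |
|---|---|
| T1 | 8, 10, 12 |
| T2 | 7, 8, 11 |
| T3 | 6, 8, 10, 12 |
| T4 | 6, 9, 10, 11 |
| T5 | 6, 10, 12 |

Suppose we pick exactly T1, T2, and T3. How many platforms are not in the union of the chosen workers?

Union of T1, T2, T3 = {6, 7, 8, 10, 11, 12}.
Not covered: 9 — 1 platform.

1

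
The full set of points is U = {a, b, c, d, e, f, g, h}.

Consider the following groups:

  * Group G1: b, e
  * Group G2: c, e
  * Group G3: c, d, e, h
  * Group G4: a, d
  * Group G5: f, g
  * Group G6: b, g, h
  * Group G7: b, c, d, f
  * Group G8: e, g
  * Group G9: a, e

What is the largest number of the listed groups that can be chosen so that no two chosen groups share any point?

G1, G4, G5 are pairwise disjoint (G1={b,e}; G4={a,d}; G5={f,g}).
Every remaining group overlaps one of these, and no 4 of the listed groups are pairwise disjoint, so 3 is the maximum.

3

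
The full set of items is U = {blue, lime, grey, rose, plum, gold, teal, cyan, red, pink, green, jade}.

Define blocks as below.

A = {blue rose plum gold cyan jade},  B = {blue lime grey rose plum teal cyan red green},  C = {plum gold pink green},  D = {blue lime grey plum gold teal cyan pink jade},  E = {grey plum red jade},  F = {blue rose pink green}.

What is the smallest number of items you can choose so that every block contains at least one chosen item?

2

The 2 items {plum, green} hit every block.
The blocks E, F are pairwise disjoint, so any hitting set needs a separate item for each — at least 2. Hence 2 is optimal.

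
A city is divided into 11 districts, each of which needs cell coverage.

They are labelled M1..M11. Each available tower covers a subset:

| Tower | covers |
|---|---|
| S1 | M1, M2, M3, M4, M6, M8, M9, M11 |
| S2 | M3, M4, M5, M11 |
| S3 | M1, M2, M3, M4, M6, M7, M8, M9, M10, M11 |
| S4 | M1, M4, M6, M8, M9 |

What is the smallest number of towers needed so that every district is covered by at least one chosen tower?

2

Take {S2, S3}. Their union is {M1, M2, M3, M4, M5, M6, M7, M8, M9, M10, M11}, which is all 11 districts.
No single tower has all 11 districts (the largest, S3, has 10), so 2 is optimal.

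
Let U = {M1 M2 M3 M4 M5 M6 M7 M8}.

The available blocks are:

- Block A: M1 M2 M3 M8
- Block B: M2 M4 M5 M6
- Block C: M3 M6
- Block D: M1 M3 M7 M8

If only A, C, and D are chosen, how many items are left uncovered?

2

Union of A, C, D = {M1, M2, M3, M6, M7, M8}.
Not covered: M4, M5 — 2 items.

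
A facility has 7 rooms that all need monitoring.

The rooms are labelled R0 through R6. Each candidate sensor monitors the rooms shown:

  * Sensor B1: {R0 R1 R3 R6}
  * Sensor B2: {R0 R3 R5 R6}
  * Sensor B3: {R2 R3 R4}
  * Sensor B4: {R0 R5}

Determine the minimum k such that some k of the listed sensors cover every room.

3

Take {B1, B2, B3}. Their union is {R0, R1, R2, R3, R4, R5, R6}, which is all 7 rooms.
Only B1 contains R1, so B1 is forced; the remaining 3 rooms need at least 2 more sensors (each remaining sensor adds at most 2) — so at least 3 sensors are needed, and 3 is optimal.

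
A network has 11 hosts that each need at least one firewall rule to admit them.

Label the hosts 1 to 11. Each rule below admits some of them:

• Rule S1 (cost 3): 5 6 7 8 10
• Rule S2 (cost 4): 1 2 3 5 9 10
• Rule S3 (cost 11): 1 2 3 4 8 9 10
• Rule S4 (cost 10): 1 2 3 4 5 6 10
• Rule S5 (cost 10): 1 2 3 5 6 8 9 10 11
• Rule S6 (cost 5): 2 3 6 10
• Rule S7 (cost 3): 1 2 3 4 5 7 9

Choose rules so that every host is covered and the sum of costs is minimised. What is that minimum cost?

13

S5, S7 together cover every host (S5 ∪ S7 = {1, 2, 3, 4, 5, 6, 7, 8, 9, 10, 11}); total cost 10 + 3 = 13.
The greedy pick S7, S1, S5 costs 16; no covering selection beats 13.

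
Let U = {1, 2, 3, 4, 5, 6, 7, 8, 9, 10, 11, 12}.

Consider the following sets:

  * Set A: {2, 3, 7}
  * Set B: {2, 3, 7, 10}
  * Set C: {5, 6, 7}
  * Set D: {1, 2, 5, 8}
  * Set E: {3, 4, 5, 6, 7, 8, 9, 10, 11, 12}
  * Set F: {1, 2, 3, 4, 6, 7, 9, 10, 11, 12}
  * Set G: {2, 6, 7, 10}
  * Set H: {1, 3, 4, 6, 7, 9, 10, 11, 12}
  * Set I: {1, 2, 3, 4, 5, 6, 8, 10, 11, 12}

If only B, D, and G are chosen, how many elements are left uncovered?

4

Union of B, D, G = {1, 2, 3, 5, 6, 7, 8, 10}.
Not covered: 4, 9, 11, 12 — 4 elements.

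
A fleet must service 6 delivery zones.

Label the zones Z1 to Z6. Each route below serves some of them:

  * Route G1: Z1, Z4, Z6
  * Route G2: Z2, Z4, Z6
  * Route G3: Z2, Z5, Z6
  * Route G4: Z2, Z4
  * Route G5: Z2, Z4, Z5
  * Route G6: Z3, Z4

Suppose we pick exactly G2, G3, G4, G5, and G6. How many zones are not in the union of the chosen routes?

Union of G2, G3, G4, G5, G6 = {Z2, Z3, Z4, Z5, Z6}.
Not covered: Z1 — 1 zone.

1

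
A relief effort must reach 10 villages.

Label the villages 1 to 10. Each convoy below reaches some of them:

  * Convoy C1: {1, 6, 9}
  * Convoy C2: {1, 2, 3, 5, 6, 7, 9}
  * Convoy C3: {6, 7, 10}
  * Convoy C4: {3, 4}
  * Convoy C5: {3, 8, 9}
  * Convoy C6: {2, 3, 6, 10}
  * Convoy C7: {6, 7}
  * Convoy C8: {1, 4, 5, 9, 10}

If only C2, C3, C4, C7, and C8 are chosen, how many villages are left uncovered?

Union of C2, C3, C4, C7, C8 = {1, 2, 3, 4, 5, 6, 7, 9, 10}.
Not covered: 8 — 1 village.

1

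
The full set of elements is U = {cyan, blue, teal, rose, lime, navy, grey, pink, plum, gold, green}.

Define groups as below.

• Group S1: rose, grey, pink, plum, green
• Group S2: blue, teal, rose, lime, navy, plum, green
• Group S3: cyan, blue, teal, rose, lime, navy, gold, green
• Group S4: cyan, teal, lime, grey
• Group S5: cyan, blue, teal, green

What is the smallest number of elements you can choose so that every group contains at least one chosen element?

2

Take H = {blue, grey}. Each listed group contains at least one of these, so H is a hitting set of size 2.
No single element lies in every group, so at least 2 are needed and 2 is optimal.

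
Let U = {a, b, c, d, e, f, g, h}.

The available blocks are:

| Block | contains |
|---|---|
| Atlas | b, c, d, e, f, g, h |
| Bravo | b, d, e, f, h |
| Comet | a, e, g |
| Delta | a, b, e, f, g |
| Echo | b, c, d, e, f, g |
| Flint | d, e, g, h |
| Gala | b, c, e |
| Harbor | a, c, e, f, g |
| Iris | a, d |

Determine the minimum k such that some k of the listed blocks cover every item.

2

Atlas and Comet together: Atlas ∪ Comet = {a, b, c, d, e, f, g, h} — every item is covered.
No single block has all 8 items (the largest, Atlas, has 7), so 2 is optimal.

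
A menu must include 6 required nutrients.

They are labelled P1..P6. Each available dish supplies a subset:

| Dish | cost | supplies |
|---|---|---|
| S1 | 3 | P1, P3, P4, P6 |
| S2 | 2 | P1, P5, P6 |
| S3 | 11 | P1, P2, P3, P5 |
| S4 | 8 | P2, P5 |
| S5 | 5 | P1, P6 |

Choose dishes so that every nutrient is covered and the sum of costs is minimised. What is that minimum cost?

S1, S4 together cover every nutrient (S1 ∪ S4 = {P1, P2, P3, P4, P5, P6}); total cost 3 + 8 = 11.
The greedy pick S2, S1, S4 costs 13; no covering selection beats 11.

11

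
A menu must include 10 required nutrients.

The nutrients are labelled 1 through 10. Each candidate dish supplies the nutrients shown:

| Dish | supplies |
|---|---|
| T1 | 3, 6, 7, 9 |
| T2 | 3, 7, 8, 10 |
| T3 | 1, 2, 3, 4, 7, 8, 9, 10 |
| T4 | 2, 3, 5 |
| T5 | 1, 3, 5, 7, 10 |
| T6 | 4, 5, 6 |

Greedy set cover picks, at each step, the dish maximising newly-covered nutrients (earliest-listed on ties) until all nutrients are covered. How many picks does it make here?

2

Greedy: pick T3 (covers 8 new) → pick T6 (covers 2 new). Total picks: 2.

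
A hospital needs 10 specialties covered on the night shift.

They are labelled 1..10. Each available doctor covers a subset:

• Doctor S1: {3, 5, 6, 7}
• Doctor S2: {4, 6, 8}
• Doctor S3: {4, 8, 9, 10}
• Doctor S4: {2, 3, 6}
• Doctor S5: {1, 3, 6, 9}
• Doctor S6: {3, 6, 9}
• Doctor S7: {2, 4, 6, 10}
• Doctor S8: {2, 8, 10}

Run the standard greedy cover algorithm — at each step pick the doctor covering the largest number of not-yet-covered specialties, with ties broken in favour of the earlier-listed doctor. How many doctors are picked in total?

4

Greedy: pick S1 (covers 4 new) → pick S3 (covers 4 new) → pick S4 (covers 1 new) → pick S5 (covers 1 new). Total picks: 4.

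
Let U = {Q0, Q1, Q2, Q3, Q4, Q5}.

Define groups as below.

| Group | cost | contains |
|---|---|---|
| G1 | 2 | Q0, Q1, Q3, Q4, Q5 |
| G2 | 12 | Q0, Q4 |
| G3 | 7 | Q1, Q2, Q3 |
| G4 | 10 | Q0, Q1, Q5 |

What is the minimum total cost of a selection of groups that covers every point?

G1, G3 together cover every point (G1 ∪ G3 = {Q0, Q1, Q2, Q3, Q4, Q5}); total cost 2 + 7 = 9.
No covering selection has total cost below 9.

9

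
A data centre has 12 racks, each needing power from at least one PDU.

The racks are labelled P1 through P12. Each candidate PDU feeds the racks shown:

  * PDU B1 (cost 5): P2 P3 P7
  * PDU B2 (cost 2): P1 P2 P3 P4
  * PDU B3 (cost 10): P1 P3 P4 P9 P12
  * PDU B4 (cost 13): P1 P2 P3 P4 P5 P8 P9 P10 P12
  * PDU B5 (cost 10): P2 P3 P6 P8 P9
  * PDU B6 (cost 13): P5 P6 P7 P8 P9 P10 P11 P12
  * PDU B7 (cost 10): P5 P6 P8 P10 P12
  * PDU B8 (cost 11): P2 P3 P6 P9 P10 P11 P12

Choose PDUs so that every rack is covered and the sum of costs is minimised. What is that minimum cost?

B2, B6 together cover every rack (B2 ∪ B6 = {P1, P2, P3, P4, P5, P6, P7, P8, P9, P10, P11, P12}); total cost 2 + 13 = 15.
No covering selection has total cost below 15.

15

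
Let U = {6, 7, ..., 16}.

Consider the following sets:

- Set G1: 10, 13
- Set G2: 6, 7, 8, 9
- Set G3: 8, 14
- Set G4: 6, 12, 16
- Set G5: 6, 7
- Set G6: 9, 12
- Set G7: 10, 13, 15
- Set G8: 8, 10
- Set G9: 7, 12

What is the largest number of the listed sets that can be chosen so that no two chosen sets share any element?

G3, G5, G6, G7 are pairwise disjoint (G3={8,14}; G5={6,7}; G6={9,12}; G7={10,13,15}).
Every remaining set overlaps one of these, and no 5 of the listed sets are pairwise disjoint, so 4 is the maximum.

4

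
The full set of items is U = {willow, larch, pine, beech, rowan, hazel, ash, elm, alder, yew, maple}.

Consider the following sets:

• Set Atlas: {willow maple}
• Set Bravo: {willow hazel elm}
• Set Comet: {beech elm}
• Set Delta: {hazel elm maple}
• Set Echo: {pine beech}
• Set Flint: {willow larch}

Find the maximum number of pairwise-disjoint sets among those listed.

3

Delta, Echo, Flint are pairwise disjoint (Delta={hazel,elm,maple}; Echo={pine,beech}; Flint={willow,larch}).
Every remaining set overlaps one of these, and no 4 of the listed sets are pairwise disjoint, so 3 is the maximum.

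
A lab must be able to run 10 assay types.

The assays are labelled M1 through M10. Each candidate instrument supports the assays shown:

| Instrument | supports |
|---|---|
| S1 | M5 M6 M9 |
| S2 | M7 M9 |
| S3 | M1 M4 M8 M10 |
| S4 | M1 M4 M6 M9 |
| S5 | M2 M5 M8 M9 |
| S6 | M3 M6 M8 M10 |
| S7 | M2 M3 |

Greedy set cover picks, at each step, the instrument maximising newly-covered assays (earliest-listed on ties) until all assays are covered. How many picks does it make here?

Greedy: pick S3 (covers 4 new) → pick S1 (covers 3 new) → pick S7 (covers 2 new) → pick S2 (covers 1 new). Total picks: 4.

4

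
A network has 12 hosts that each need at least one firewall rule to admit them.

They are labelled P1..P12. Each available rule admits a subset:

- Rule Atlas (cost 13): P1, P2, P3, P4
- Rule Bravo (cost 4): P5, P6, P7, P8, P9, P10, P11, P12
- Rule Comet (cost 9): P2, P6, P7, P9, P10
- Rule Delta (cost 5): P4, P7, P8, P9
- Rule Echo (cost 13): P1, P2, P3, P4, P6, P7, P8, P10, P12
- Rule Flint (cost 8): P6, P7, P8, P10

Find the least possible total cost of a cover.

17

Bravo, Echo together cover every host (Bravo ∪ Echo = {P1, P2, P3, P4, P5, P6, P7, P8, P9, P10, P11, P12}); total cost 4 + 13 = 17.
No covering selection has total cost below 17.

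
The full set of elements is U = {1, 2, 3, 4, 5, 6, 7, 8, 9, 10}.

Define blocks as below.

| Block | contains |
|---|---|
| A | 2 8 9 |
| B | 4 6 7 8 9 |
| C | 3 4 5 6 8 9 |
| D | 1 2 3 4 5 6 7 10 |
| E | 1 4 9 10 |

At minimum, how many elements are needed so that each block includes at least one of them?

2

Take H = {4, 8}. Each listed block contains at least one of these, so H is a hitting set of size 2.
No single element lies in every block, so at least 2 are needed and 2 is optimal.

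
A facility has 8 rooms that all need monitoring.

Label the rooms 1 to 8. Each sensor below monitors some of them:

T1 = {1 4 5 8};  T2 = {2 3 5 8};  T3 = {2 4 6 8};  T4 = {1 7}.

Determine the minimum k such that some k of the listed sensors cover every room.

3

T2 and T3 and T4 together: T2 ∪ T3 ∪ T4 = {1, 2, 3, 4, 5, 6, 7, 8} — every room is covered.
Only T2 contains 3, so T2 is forced; the remaining 4 rooms need at least 2 more sensors (each remaining sensor adds at most 2) — so at least 3 sensors are needed, and 3 is optimal.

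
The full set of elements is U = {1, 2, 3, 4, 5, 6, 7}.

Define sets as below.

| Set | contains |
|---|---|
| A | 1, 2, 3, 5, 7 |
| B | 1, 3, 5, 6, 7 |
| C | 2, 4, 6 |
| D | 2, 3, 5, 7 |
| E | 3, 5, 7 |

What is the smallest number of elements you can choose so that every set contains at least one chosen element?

2

The 2 elements {4, 7} hit every set.
The sets C, E are pairwise disjoint, so any hitting set needs a separate element for each — at least 2. Hence 2 is optimal.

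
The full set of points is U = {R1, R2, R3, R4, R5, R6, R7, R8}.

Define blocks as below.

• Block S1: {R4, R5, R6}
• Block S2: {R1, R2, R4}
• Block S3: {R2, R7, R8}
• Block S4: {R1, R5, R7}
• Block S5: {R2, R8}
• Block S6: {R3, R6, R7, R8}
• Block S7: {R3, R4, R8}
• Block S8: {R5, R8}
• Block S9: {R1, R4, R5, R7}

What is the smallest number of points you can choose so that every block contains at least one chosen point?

3

The 3 points {R1, R5, R8} hit every block.
No choice of 2 points meets every block, so 3 is the minimum.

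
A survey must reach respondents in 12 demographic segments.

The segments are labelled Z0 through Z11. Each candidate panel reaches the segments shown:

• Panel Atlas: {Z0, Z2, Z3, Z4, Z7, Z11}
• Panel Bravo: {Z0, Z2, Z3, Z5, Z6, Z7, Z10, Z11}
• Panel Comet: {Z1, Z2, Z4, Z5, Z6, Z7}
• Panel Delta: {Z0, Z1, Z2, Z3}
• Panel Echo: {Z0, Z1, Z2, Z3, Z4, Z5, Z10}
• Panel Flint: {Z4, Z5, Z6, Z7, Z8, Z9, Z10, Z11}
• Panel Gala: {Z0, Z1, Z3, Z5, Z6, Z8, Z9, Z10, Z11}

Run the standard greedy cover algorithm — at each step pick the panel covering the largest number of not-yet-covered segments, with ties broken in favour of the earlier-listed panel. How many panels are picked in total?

2

Greedy: pick Gala (covers 9 new) → pick Atlas (covers 3 new). Total picks: 2.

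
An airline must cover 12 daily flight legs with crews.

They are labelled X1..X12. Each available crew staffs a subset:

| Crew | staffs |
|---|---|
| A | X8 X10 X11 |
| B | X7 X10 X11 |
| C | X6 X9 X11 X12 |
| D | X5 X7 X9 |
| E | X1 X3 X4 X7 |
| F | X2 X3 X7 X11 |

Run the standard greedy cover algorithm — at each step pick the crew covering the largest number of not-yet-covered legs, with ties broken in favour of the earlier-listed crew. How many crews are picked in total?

5

Greedy: pick C (covers 4 new) → pick E (covers 4 new) → pick A (covers 2 new) → pick D (covers 1 new) → pick F (covers 1 new). Total picks: 5.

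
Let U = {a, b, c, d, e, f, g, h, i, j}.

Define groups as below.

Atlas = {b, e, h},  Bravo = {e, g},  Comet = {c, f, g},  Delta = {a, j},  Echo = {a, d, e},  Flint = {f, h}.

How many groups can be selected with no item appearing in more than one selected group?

Bravo, Delta, Flint are pairwise disjoint (Bravo={e,g}; Delta={a,j}; Flint={f,h}).
Every remaining group overlaps one of these, and no 4 of the listed groups are pairwise disjoint, so 3 is the maximum.

3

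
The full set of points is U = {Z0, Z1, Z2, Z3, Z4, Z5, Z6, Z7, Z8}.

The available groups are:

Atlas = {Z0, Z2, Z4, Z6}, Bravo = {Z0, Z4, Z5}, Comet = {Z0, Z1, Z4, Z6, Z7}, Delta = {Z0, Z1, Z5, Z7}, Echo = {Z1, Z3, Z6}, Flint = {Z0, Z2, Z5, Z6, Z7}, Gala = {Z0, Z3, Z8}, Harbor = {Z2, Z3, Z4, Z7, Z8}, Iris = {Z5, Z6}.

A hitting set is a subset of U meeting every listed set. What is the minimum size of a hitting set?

3

The 3 points {Z3, Z4, Z5} hit every group.
No choice of 2 points meets every group, so 3 is the minimum.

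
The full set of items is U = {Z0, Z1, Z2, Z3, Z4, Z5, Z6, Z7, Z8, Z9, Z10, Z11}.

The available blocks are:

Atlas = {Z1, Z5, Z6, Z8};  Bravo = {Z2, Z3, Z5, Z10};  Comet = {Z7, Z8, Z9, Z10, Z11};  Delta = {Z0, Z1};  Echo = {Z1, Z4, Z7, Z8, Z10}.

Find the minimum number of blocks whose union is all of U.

Take {Atlas, Bravo, Comet, Delta, Echo}. Their union is {Z0, Z1, Z2, Z3, Z4, Z5, Z6, Z7, Z8, Z9, Z10, Z11}, which is all 12 items.
No 4 of the 5 blocks cover everything (all 5 combinations miss at least one item), so 5 is optimal.

5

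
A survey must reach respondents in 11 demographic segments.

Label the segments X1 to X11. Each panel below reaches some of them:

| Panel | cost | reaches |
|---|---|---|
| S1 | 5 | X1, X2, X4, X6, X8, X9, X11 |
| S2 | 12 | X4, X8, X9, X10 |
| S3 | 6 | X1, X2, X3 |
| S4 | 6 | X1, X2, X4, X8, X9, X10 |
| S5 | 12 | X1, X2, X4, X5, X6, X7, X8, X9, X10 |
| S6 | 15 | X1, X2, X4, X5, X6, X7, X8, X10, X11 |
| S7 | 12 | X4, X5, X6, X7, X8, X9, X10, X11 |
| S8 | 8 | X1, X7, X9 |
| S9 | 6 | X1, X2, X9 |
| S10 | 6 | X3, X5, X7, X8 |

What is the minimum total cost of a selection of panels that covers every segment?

17

S1, S4, S10 together cover every segment (S1 ∪ S4 ∪ S10 = {X1, X2, X3, X4, X5, X6, X7, X8, X9, X10, X11}); total cost 5 + 6 + 6 = 17.
No covering selection has total cost below 17.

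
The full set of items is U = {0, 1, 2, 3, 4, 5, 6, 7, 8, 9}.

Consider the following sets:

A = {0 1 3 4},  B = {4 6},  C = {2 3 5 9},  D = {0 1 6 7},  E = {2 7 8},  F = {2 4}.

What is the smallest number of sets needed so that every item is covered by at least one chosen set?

4

A, B, C, and E cover everything between them: the union {0, 1, 2, 3, 4, 5, 6, 7, 8, 9} is all of U.
No 3 of the 6 sets cover everything (all 20 combinations miss at least one item), so 4 is optimal.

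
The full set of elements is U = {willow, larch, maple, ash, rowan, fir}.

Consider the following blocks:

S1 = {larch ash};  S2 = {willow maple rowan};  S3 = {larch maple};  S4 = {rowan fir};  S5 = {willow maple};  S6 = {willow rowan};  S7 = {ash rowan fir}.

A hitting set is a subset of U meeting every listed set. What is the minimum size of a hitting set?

The 3 elements {larch, maple, rowan} hit every block.
The blocks S1, S4, S5 are pairwise disjoint, so any hitting set needs a separate element for each — at least 3. Hence 3 is optimal.

3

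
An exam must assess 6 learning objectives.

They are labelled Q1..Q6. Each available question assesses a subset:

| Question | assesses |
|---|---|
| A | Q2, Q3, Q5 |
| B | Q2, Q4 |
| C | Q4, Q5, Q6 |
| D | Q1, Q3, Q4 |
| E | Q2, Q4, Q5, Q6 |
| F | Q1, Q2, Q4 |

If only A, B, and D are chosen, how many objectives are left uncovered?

Union of A, B, D = {Q1, Q2, Q3, Q4, Q5}.
Not covered: Q6 — 1 objective.

1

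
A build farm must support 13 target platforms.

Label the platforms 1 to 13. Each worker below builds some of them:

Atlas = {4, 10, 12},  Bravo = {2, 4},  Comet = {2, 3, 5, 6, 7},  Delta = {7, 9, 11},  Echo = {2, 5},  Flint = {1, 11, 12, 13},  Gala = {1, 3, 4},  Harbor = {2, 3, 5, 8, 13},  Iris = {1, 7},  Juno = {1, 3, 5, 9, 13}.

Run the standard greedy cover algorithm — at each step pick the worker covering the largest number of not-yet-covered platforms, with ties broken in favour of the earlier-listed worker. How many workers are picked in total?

5

Greedy: pick Comet (covers 5 new) → pick Flint (covers 4 new) → pick Atlas (covers 2 new) → pick Delta (covers 1 new) → pick Harbor (covers 1 new). Total picks: 5.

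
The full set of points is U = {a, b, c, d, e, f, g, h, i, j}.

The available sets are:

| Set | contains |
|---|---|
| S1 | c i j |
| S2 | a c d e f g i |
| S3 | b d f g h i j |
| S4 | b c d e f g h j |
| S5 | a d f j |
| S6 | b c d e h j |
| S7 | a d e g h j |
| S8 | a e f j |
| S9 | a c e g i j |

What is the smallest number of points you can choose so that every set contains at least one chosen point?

2

T = {f, j} meets every set (each contains at least one member of T), and |T| = 2.
No single point lies in every set, so at least 2 are needed and 2 is optimal.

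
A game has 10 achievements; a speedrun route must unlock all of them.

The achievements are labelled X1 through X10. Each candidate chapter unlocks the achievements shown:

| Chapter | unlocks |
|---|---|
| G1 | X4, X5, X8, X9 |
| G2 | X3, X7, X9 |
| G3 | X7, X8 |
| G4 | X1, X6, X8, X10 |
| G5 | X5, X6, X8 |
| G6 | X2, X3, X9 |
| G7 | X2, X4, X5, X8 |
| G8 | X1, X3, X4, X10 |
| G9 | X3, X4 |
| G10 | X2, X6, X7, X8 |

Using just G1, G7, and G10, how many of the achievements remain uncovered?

3

Union of G1, G7, G10 = {X2, X4, X5, X6, X7, X8, X9}.
Not covered: X1, X3, X10 — 3 achievements.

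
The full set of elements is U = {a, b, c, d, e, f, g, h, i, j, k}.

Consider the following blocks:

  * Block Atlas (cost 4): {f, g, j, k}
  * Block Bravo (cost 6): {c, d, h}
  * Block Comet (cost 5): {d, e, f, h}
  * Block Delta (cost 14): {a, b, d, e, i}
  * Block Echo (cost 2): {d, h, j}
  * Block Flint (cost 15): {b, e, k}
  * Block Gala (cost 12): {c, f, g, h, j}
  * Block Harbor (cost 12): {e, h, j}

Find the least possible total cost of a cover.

Atlas, Bravo, Delta together cover every element (Atlas ∪ Bravo ∪ Delta = {a, b, c, d, e, f, g, h, i, j, k}); total cost 4 + 6 + 14 = 24.
The greedy pick Echo, Atlas, Delta, Bravo costs 26; no covering selection beats 24.

24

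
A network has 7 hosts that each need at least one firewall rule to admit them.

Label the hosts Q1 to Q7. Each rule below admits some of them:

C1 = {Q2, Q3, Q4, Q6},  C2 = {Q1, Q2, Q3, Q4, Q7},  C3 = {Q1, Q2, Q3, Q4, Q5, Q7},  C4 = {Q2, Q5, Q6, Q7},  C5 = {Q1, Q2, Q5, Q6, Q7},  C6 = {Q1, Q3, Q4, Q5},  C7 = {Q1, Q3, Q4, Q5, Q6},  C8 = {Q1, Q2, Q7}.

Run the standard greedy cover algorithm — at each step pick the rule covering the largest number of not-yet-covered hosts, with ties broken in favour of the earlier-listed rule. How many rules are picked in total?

2

Greedy: pick C3 (covers 6 new) → pick C1 (covers 1 new). Total picks: 2.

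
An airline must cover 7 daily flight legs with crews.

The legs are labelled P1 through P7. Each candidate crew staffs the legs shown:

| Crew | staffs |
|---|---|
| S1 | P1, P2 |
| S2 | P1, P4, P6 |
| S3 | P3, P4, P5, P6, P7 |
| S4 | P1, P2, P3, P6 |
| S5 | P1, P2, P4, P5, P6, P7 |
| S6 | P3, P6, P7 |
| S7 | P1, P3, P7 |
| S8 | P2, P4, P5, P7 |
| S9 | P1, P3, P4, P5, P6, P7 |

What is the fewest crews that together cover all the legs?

S5 and S6 together: S5 ∪ S6 = {P1, P2, P3, P4, P5, P6, P7} — every leg is covered.
No single crew has all 7 legs (the largest, S5, has 6), so 2 is optimal.

2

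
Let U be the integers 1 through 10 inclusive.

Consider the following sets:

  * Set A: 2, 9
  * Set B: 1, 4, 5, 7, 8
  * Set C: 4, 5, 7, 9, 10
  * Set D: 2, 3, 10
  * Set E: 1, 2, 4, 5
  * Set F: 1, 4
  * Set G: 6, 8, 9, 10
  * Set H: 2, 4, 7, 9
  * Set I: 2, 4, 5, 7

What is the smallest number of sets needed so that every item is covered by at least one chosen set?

3

B and D and G together: B ∪ D ∪ G = {1, 2, 3, 4, 5, 6, 7, 8, 9, 10} — every item is covered.
Only D contains 3, so D is forced; the remaining 7 items need at least 2 more sets (each remaining set adds at most 5) — so at least 3 sets are needed, and 3 is optimal.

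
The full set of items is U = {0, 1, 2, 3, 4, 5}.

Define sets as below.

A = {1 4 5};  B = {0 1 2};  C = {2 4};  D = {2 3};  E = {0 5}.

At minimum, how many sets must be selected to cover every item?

A and D and E together: A ∪ D ∪ E = {0, 1, 2, 3, 4, 5} — every item is covered.
Only D contains 3, so D is forced; the remaining 4 items need at least 2 more sets (each remaining set adds at most 3) — so at least 3 sets are needed, and 3 is optimal.

3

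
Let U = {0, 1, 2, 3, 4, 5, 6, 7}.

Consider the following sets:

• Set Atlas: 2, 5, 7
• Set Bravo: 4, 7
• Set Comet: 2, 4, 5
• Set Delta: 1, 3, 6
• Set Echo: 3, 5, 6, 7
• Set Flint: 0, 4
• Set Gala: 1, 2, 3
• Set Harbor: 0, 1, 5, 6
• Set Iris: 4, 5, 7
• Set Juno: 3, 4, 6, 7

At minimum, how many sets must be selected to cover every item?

3

Take {Atlas, Delta, Flint}. Their union is {0, 1, 2, 3, 4, 5, 6, 7}, which is all 8 items.
No 2 of the 10 sets cover everything (all 45 combinations miss at least one item), so 3 is optimal.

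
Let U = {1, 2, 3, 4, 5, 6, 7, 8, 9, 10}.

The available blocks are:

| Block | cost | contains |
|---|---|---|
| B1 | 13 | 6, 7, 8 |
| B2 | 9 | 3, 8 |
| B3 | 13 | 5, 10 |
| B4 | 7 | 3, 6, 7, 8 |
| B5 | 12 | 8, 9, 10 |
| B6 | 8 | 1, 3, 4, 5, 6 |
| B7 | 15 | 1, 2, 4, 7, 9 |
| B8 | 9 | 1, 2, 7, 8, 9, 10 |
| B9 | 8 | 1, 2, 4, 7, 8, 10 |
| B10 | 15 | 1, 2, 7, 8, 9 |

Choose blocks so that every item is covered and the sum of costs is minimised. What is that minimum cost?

B6, B8 together cover every item (B6 ∪ B8 = {1, 2, 3, 4, 5, 6, 7, 8, 9, 10}); total cost 8 + 9 = 17.
The greedy pick B9, B6, B8 costs 25; no covering selection beats 17.

17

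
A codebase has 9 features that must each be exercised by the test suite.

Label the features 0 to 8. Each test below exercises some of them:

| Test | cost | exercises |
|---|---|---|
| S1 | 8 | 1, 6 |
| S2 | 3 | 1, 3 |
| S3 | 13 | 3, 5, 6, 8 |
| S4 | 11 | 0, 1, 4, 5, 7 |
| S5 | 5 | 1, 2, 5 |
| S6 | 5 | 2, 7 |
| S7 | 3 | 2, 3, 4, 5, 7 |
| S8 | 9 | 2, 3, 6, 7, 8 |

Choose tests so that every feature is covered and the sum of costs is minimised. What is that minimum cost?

S4, S8 together cover every feature (S4 ∪ S8 = {0, 1, 2, 3, 4, 5, 6, 7, 8}); total cost 11 + 9 = 20.
The greedy pick S7, S2, S8, S4 costs 26; no covering selection beats 20.

20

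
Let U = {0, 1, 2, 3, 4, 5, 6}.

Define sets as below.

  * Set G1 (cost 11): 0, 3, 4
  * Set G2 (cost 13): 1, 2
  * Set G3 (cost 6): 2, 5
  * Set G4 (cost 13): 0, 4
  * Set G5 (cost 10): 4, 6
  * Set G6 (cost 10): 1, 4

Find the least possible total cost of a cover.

G1, G3, G5, G6 together cover every point (G1 ∪ G3 ∪ G5 ∪ G6 = {0, 1, 2, 3, 4, 5, 6}); total cost 11 + 6 + 10 + 10 = 37.
No covering selection has total cost below 37.

37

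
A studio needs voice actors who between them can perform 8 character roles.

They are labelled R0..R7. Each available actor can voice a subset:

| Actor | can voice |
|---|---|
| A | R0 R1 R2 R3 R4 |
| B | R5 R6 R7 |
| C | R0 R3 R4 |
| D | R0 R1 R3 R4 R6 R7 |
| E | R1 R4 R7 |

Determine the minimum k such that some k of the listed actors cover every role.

2

Take {A, B}. Their union is {R0, R1, R2, R3, R4, R5, R6, R7}, which is all 8 roles.
No single actor has all 8 roles (the largest, D, has 6), so 2 is optimal.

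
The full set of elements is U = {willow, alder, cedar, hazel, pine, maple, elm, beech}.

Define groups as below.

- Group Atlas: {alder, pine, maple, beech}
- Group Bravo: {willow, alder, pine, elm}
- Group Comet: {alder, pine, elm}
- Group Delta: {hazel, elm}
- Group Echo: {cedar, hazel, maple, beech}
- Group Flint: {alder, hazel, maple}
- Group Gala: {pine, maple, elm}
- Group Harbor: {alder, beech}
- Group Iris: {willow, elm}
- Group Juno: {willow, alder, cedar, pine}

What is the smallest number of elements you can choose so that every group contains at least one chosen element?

The 3 elements {alder, elm, beech} hit every group.
No choice of 2 elements meets every group, so 3 is the minimum.

3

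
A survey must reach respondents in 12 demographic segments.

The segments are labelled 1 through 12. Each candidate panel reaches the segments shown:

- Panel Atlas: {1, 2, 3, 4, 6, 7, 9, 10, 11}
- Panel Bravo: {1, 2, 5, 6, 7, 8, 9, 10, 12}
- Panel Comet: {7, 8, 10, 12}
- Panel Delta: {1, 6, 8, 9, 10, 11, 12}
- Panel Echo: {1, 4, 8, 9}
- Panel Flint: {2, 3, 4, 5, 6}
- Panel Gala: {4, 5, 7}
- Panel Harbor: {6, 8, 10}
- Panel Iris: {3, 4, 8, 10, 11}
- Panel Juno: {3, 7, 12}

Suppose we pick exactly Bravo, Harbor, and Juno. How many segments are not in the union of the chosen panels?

Union of Bravo, Harbor, Juno = {1, 2, 3, 5, 6, 7, 8, 9, 10, 12}.
Not covered: 4, 11 — 2 segments.

2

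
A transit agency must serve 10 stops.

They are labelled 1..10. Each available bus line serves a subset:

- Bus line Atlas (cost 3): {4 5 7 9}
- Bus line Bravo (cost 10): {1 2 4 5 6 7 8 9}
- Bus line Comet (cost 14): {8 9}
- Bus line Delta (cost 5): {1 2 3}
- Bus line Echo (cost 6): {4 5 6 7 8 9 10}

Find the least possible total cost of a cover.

11

Delta, Echo together cover every stop (Delta ∪ Echo = {1, 2, 3, 4, 5, 6, 7, 8, 9, 10}); total cost 5 + 6 = 11.
The greedy pick Atlas, Delta, Echo costs 14; no covering selection beats 11.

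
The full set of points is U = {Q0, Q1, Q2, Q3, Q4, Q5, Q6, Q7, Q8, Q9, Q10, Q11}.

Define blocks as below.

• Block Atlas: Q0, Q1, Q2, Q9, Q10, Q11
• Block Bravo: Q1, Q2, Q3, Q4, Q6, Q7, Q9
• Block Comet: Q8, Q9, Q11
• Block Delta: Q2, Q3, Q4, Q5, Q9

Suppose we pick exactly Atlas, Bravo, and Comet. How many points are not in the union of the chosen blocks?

Union of Atlas, Bravo, Comet = {Q0, Q1, Q2, Q3, Q4, Q6, Q7, Q8, Q9, Q10, Q11}.
Not covered: Q5 — 1 point.

1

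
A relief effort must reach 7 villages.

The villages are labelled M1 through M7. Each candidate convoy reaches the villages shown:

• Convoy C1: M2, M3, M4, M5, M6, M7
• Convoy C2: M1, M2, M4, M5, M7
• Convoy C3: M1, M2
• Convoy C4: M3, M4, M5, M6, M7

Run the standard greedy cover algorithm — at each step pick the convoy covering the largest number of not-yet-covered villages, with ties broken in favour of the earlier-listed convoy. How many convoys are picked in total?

2

Greedy: pick C1 (covers 6 new) → pick C2 (covers 1 new). Total picks: 2.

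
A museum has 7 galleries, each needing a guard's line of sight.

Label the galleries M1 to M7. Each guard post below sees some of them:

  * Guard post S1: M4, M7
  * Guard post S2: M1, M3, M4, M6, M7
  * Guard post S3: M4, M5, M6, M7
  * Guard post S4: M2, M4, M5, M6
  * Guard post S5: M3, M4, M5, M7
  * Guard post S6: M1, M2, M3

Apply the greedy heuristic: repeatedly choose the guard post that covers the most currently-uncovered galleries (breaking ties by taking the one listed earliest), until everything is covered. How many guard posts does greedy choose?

2

Greedy: pick S2 (covers 5 new) → pick S4 (covers 2 new). Total picks: 2.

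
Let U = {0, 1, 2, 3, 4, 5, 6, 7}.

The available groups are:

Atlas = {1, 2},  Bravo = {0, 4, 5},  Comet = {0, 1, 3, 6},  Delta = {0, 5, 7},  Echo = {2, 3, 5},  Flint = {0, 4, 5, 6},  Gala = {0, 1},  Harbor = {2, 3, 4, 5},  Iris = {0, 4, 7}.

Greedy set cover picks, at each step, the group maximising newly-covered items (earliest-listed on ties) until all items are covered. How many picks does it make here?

Greedy: pick Comet (covers 4 new) → pick Harbor (covers 3 new) → pick Delta (covers 1 new). Total picks: 3.

3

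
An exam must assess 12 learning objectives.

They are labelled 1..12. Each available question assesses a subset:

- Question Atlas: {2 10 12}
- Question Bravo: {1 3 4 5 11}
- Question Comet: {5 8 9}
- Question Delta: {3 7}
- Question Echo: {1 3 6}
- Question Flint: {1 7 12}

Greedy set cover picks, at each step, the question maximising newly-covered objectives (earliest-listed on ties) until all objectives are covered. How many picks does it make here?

5

Greedy: pick Bravo (covers 5 new) → pick Atlas (covers 3 new) → pick Comet (covers 2 new) → pick Delta (covers 1 new) → pick Echo (covers 1 new). Total picks: 5.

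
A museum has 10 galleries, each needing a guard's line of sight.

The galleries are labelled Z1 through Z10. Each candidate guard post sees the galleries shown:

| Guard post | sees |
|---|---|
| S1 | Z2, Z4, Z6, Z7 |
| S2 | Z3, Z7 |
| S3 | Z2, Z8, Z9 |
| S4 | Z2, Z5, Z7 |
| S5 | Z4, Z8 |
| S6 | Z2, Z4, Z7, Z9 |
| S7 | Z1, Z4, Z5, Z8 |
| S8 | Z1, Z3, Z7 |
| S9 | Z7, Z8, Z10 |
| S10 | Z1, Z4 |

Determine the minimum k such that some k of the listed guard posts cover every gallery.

5

S1 and S4 and S6 and S8 and S9 together: S1 ∪ S4 ∪ S6 ∪ S8 ∪ S9 = {Z1, Z2, Z3, Z4, Z5, Z6, Z7, Z8, Z9, Z10} — every gallery is covered.
No 4 of the 10 guard posts cover everything (all 210 combinations miss at least one gallery), so 5 is optimal.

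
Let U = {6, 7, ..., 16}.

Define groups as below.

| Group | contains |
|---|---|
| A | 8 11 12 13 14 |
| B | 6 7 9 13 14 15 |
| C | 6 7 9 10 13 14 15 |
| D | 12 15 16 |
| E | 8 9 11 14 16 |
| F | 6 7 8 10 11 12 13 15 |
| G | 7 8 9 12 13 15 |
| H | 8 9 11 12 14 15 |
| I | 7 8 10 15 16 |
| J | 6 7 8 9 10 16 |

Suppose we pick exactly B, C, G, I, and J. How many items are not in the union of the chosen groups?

Union of B, C, G, I, J = {6, 7, 8, 9, 10, 12, 13, 14, 15, 16}.
Not covered: 11 — 1 item.

1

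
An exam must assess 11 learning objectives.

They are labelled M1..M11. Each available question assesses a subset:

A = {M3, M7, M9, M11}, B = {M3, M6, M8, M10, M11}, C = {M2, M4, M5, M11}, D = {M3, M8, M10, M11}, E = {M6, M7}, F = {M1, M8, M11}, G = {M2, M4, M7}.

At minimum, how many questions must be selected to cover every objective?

4

A and B and C and F together: A ∪ B ∪ C ∪ F = {M1, M2, M3, M4, M5, M6, M7, M8, M9, M10, M11} — every objective is covered.
Only F contains M1, so F is forced; the remaining 8 objectives need at least 3 more questions (each remaining question adds at most 3) — so at least 4 questions are needed, and 4 is optimal.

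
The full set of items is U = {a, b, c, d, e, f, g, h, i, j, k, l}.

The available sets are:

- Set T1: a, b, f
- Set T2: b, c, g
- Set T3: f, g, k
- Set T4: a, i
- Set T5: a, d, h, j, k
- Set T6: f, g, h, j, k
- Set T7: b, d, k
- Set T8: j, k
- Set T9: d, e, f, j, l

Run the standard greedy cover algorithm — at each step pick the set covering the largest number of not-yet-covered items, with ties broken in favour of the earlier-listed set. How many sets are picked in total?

Greedy: pick T5 (covers 5 new) → pick T2 (covers 3 new) → pick T9 (covers 3 new) → pick T4 (covers 1 new). Total picks: 4.

4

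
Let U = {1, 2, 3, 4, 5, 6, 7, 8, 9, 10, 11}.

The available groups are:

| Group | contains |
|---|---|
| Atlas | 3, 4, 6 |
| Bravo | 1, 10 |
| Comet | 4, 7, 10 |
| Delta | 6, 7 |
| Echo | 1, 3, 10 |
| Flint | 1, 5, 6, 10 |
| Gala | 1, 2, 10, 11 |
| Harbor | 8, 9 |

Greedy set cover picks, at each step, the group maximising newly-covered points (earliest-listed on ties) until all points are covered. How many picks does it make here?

5

Greedy: pick Flint (covers 4 new) → pick Atlas (covers 2 new) → pick Gala (covers 2 new) → pick Harbor (covers 2 new) → pick Comet (covers 1 new). Total picks: 5.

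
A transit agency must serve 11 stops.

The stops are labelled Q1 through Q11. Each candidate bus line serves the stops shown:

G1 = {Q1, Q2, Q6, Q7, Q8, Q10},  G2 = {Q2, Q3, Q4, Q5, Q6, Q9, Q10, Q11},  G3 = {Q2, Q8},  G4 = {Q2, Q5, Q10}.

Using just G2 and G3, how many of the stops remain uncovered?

Union of G2, G3 = {Q2, Q3, Q4, Q5, Q6, Q8, Q9, Q10, Q11}.
Not covered: Q1, Q7 — 2 stops.

2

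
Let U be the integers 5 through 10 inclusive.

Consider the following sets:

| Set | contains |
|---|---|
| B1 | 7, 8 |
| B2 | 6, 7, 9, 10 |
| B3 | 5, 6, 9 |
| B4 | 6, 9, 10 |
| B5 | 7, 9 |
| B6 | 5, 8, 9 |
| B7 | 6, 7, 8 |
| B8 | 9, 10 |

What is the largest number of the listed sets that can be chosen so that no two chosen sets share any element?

B1, B4 are pairwise disjoint (B1={7,8}; B4={6,9,10}).
Every remaining set overlaps one of these, and no 3 of the listed sets are pairwise disjoint, so 2 is the maximum.

2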